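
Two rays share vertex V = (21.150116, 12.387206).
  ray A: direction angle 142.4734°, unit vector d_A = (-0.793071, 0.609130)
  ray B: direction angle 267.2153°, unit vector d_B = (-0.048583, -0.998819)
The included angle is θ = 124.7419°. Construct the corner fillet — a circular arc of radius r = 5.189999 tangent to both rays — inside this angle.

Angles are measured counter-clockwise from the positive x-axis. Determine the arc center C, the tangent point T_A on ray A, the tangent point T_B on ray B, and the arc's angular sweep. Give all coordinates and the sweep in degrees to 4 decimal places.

center=(15.8343,9.9259) T_A=(18.9956,14.0420) T_B=(21.0181,9.6738) sweep=55.2581

bisector direction at 204.8444° = (-0.907453,-0.420155)
center distance |VC| = r/sin(θ/2) = 5.189999/sin(62.3710°) = 5.857995
C = V + |VC|·bis = (15.8343,9.9259)
T_A = V + ((C−V)·d_A)·d_A = V + 2.7166·d_A = (18.9956,14.0420)
T_B = V + ((C−V)·d_B)·d_B = V + 2.7166·d_B = (21.0181,9.6738)
sweep = 180° − θ = 55.2581°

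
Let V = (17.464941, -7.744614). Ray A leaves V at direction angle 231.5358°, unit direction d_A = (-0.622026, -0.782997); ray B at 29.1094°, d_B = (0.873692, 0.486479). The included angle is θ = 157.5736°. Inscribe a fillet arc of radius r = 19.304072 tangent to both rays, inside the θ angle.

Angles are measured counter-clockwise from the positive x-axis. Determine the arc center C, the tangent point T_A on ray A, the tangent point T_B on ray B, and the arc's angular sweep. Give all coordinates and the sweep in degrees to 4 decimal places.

center=(30.1995,-22.7487) T_A=(15.0845,-10.7411) T_B=(20.8085,-5.8829) sweep=22.4264

bisector direction at 310.3226° = (0.647091,-0.762413)
center distance |VC| = r/sin(θ/2) = 19.304072/sin(78.7868°) = 19.679751
C = V + |VC|·bis = (30.1995,-22.7487)
T_A = V + ((C−V)·d_A)·d_A = V + 3.8269·d_A = (15.0845,-10.7411)
T_B = V + ((C−V)·d_B)·d_B = V + 3.8269·d_B = (20.8085,-5.8829)
sweep = 180° − θ = 22.4264°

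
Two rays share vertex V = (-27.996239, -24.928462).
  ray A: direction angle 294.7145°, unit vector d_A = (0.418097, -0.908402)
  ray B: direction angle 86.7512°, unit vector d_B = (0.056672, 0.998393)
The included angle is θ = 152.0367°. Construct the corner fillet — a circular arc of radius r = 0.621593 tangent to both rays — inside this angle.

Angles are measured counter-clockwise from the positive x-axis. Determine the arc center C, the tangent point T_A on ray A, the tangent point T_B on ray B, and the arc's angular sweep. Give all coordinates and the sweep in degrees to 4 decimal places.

center=(-27.3669,-24.8092) T_A=(-27.9315,-25.0691) T_B=(-27.9875,-24.7739) sweep=27.9633

bisector direction at 10.7328° = (0.982506,0.186230)
center distance |VC| = r/sin(θ/2) = 0.621593/sin(76.0183°) = 0.640571
C = V + |VC|·bis = (-27.3669,-24.8092)
T_A = V + ((C−V)·d_A)·d_A = V + 0.1548·d_A = (-27.9315,-25.0691)
T_B = V + ((C−V)·d_B)·d_B = V + 0.1548·d_B = (-27.9875,-24.7739)
sweep = 180° − θ = 27.9633°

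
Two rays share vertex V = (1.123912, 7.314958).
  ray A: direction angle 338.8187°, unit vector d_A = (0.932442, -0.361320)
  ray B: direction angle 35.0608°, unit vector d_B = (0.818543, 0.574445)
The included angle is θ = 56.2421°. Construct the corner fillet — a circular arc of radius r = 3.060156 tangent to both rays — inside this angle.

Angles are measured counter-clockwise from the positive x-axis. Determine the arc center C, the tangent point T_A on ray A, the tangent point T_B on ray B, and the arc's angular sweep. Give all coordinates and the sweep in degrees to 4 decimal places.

bisector direction at 6.9398° = (0.992674,0.120826)
center distance |VC| = r/sin(θ/2) = 3.060156/sin(28.1211°) = 6.492516
C = V + |VC|·bis = (7.5689,8.0994)
T_A = V + ((C−V)·d_A)·d_A = V + 5.7261·d_A = (6.4632,5.2460)
T_B = V + ((C−V)·d_B)·d_B = V + 5.7261·d_B = (5.8110,10.6043)
sweep = 180° − θ = 123.7579°

center=(7.5689,8.0994) T_A=(6.4632,5.2460) T_B=(5.8110,10.6043) sweep=123.7579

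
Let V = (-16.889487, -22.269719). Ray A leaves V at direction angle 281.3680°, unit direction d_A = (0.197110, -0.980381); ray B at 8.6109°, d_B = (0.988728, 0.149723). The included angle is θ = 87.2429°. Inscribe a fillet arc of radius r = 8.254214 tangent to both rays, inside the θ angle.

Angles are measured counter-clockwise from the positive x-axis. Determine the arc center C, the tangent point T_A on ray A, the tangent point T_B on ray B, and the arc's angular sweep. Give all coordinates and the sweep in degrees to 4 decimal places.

bisector direction at 324.9894° = (0.819046,-0.573727)
center distance |VC| = r/sin(θ/2) = 8.254214/sin(43.6215°) = 11.964526
C = V + |VC|·bis = (-7.0900,-29.1341)
T_A = V + ((C−V)·d_A)·d_A = V + 8.6613·d_A = (-15.1823,-30.7611)
T_B = V + ((C−V)·d_B)·d_B = V + 8.6613·d_B = (-8.3258,-20.9729)
sweep = 180° − θ = 92.7571°

center=(-7.0900,-29.1341) T_A=(-15.1823,-30.7611) T_B=(-8.3258,-20.9729) sweep=92.7571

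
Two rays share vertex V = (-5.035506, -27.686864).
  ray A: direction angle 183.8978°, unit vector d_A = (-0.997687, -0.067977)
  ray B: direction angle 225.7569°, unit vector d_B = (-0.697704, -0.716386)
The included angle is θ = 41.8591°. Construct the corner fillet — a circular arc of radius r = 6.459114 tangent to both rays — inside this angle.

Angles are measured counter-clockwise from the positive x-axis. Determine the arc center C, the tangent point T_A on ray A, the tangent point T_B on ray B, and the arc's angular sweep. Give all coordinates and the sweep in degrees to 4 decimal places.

bisector direction at 204.8273° = (-0.907577,-0.419885)
center distance |VC| = r/sin(θ/2) = 6.459114/sin(20.9295°) = 18.081626
C = V + |VC|·bis = (-21.4460,-35.2791)
T_A = V + ((C−V)·d_A)·d_A = V + 16.8886·d_A = (-21.8850,-28.8349)
T_B = V + ((C−V)·d_B)·d_B = V + 16.8886·d_B = (-16.8188,-39.7856)
sweep = 180° − θ = 138.1409°

center=(-21.4460,-35.2791) T_A=(-21.8850,-28.8349) T_B=(-16.8188,-39.7856) sweep=138.1409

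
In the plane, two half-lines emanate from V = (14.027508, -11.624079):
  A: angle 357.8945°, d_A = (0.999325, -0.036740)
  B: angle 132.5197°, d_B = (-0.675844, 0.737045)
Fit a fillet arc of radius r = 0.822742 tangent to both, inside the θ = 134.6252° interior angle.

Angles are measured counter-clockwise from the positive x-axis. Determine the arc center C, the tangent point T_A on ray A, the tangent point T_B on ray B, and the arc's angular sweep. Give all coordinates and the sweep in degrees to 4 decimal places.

bisector direction at 65.2071° = (0.419340,0.907829)
center distance |VC| = r/sin(θ/2) = 0.822742/sin(67.3126°) = 0.891742
C = V + |VC|·bis = (14.4015,-10.8145)
T_A = V + ((C−V)·d_A)·d_A = V + 0.3439·d_A = (14.3712,-11.6367)
T_B = V + ((C−V)·d_B)·d_B = V + 0.3439·d_B = (13.7951,-11.3706)
sweep = 180° − θ = 45.3748°

center=(14.4015,-10.8145) T_A=(14.3712,-11.6367) T_B=(13.7951,-11.3706) sweep=45.3748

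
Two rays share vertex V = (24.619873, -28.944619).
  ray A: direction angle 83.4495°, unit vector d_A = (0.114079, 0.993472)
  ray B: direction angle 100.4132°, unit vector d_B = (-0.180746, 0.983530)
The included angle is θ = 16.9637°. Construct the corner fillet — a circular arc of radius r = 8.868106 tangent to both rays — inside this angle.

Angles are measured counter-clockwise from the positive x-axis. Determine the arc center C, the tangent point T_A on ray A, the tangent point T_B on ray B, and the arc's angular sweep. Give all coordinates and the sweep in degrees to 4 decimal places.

bisector direction at 91.9313° = (-0.033702,0.999432)
center distance |VC| = r/sin(θ/2) = 8.868106/sin(8.4818°) = 60.124340
C = V + |VC|·bis = (22.5936,31.1456)
T_A = V + ((C−V)·d_A)·d_A = V + 59.4667·d_A = (31.4038,30.1339)
T_B = V + ((C−V)·d_B)·d_B = V + 59.4667·d_B = (13.8715,29.5427)
sweep = 180° − θ = 163.0363°

center=(22.5936,31.1456) T_A=(31.4038,30.1339) T_B=(13.8715,29.5427) sweep=163.0363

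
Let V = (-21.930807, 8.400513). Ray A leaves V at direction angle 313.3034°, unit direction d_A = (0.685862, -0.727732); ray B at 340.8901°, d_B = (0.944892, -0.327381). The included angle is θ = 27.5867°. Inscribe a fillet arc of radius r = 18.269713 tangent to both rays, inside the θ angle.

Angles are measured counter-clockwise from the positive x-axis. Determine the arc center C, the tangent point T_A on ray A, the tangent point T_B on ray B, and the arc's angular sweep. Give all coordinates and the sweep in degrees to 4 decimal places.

center=(42.4053,-33.2255) T_A=(29.1098,-45.7560) T_B=(48.3864,-15.9626) sweep=152.4133

bisector direction at 327.0968° = (0.839589,-0.543222)
center distance |VC| = r/sin(θ/2) = 18.269713/sin(13.7934°) = 76.628035
C = V + |VC|·bis = (42.4053,-33.2255)
T_A = V + ((C−V)·d_A)·d_A = V + 74.4182·d_A = (29.1098,-45.7560)
T_B = V + ((C−V)·d_B)·d_B = V + 74.4182·d_B = (48.3864,-15.9626)
sweep = 180° − θ = 152.4133°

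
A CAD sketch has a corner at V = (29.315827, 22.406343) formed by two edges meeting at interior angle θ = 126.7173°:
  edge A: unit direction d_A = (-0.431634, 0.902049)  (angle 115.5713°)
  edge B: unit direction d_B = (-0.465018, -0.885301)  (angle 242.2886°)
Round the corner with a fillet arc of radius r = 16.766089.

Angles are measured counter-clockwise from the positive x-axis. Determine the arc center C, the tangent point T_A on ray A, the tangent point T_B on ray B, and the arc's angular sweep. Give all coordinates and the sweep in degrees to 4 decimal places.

center=(10.5615,22.7566) T_A=(25.6854,29.9935) T_B=(25.4046,14.9601) sweep=53.2827

bisector direction at 178.9299° = (-0.999826,0.018675)
center distance |VC| = r/sin(θ/2) = 16.766089/sin(63.3586°) = 18.757563
C = V + |VC|·bis = (10.5615,22.7566)
T_A = V + ((C−V)·d_A)·d_A = V + 8.4110·d_A = (25.6854,29.9935)
T_B = V + ((C−V)·d_B)·d_B = V + 8.4110·d_B = (25.4046,14.9601)
sweep = 180° − θ = 53.2827°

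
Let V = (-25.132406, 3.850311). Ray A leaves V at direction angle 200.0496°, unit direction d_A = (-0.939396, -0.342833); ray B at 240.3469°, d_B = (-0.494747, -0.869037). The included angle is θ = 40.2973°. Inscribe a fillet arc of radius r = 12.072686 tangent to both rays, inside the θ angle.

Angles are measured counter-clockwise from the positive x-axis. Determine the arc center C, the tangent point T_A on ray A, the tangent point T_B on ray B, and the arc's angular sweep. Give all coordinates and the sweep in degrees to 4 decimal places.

bisector direction at 220.1983° = (-0.763816,-0.645434)
center distance |VC| = r/sin(θ/2) = 12.072686/sin(20.1486°) = 35.048460
C = V + |VC|·bis = (-51.9030,-18.7712)
T_A = V + ((C−V)·d_A)·d_A = V + 32.9036·d_A = (-56.0419,-7.4301)
T_B = V + ((C−V)·d_B)·d_B = V + 32.9036·d_B = (-41.4114,-24.7441)
sweep = 180° − θ = 139.7027°

center=(-51.9030,-18.7712) T_A=(-56.0419,-7.4301) T_B=(-41.4114,-24.7441) sweep=139.7027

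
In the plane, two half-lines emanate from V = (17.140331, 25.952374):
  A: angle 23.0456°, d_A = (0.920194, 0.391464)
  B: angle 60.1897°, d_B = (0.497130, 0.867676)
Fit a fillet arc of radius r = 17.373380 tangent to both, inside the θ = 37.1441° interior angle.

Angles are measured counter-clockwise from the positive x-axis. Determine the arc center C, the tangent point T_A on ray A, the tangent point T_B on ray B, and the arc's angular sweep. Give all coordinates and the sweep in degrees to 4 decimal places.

center=(57.9201,62.1808) T_A=(64.7211,46.1939) T_B=(42.8456,70.8176) sweep=142.8559

bisector direction at 41.6177° = (0.747594,0.664157)
center distance |VC| = r/sin(θ/2) = 17.373380/sin(18.5721°) = 54.548029
C = V + |VC|·bis = (57.9201,62.1808)
T_A = V + ((C−V)·d_A)·d_A = V + 51.7074·d_A = (64.7211,46.1939)
T_B = V + ((C−V)·d_B)·d_B = V + 51.7074·d_B = (42.8456,70.8176)
sweep = 180° − θ = 142.8559°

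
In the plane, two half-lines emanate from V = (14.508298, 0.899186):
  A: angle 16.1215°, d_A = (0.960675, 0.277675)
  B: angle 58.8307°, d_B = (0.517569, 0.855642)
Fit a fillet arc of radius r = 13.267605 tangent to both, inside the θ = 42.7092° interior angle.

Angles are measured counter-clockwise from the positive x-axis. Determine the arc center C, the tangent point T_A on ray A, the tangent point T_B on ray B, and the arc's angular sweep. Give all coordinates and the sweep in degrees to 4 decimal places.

bisector direction at 37.4761° = (0.793607,0.608430)
center distance |VC| = r/sin(θ/2) = 13.267605/sin(21.3546°) = 36.435559
C = V + |VC|·bis = (43.4238,23.0677)
T_A = V + ((C−V)·d_A)·d_A = V + 33.9341·d_A = (47.1079,10.3218)
T_B = V + ((C−V)·d_B)·d_B = V + 33.9341·d_B = (32.0715,29.9346)
sweep = 180° − θ = 137.2908°

center=(43.4238,23.0677) T_A=(47.1079,10.3218) T_B=(32.0715,29.9346) sweep=137.2908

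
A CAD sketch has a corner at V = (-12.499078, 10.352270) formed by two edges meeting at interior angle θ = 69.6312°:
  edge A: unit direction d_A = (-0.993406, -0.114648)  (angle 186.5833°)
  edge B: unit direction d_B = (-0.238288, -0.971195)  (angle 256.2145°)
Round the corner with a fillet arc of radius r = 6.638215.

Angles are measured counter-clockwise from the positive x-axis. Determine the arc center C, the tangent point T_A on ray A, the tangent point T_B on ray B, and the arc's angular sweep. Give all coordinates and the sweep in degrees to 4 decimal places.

bisector direction at 221.3989° = (-0.750124,-0.661297)
center distance |VC| = r/sin(θ/2) = 6.638215/sin(34.8156°) = 11.626876
C = V + |VC|·bis = (-21.2207,2.6634)
T_A = V + ((C−V)·d_A)·d_A = V + 9.5456·d_A = (-21.9817,9.2579)
T_B = V + ((C−V)·d_B)·d_B = V + 9.5456·d_B = (-14.7737,1.0816)
sweep = 180° − θ = 110.3688°

center=(-21.2207,2.6634) T_A=(-21.9817,9.2579) T_B=(-14.7737,1.0816) sweep=110.3688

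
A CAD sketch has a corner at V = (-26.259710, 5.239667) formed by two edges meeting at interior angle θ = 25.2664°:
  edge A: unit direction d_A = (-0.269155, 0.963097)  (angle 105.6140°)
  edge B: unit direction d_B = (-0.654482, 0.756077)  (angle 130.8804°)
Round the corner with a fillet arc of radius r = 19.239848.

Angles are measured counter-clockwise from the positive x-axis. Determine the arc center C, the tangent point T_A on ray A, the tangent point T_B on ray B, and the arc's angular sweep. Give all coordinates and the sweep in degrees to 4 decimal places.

bisector direction at 118.2472° = (-0.473277,0.880914)
center distance |VC| = r/sin(θ/2) = 19.239848/sin(12.6332°) = 87.970200
C = V + |VC|·bis = (-67.8939,82.7338)
T_A = V + ((C−V)·d_A)·d_A = V + 85.8405·d_A = (-49.3641,87.9123)
T_B = V + ((C−V)·d_B)·d_B = V + 85.8405·d_B = (-82.4408,70.1417)
sweep = 180° − θ = 154.7336°

center=(-67.8939,82.7338) T_A=(-49.3641,87.9123) T_B=(-82.4408,70.1417) sweep=154.7336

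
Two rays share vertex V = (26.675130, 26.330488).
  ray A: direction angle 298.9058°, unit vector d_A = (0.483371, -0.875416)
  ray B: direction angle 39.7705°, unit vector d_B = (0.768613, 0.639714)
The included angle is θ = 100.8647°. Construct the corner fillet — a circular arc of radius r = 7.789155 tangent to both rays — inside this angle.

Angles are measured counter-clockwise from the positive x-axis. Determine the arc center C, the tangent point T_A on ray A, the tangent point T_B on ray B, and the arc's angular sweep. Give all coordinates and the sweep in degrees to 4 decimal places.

center=(36.6050,24.4611) T_A=(29.7863,20.6960) T_B=(31.6222,30.4479) sweep=79.1353

bisector direction at 349.3382° = (0.982736,-0.185012)
center distance |VC| = r/sin(θ/2) = 7.789155/sin(50.4323°) = 10.104330
C = V + |VC|·bis = (36.6050,24.4611)
T_A = V + ((C−V)·d_A)·d_A = V + 6.4363·d_A = (29.7863,20.6960)
T_B = V + ((C−V)·d_B)·d_B = V + 6.4363·d_B = (31.6222,30.4479)
sweep = 180° − θ = 79.1353°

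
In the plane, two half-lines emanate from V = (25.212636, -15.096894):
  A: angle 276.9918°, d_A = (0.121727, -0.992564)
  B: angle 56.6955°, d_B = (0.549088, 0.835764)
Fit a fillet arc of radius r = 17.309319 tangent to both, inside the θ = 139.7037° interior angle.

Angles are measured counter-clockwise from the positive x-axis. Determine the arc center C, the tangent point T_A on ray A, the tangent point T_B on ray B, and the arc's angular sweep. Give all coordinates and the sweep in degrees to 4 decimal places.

bisector direction at 346.8437° = (0.973753,-0.227609)
center distance |VC| = r/sin(θ/2) = 17.309319/sin(69.8518°) = 18.437606
C = V + |VC|·bis = (43.1663,-19.2935)
T_A = V + ((C−V)·d_A)·d_A = V + 6.3508·d_A = (25.9857,-21.4005)
T_B = V + ((C−V)·d_B)·d_B = V + 6.3508·d_B = (28.6998,-9.7891)
sweep = 180° − θ = 40.2963°

center=(43.1663,-19.2935) T_A=(25.9857,-21.4005) T_B=(28.6998,-9.7891) sweep=40.2963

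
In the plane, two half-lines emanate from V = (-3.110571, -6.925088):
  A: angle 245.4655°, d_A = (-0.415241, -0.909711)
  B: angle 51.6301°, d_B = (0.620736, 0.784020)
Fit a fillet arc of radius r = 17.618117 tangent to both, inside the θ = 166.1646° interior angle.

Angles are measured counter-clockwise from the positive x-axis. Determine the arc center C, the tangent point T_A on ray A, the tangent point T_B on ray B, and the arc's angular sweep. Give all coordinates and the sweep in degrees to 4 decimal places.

center=(12.0292,-16.1854) T_A=(-3.9982,-8.8696) T_B=(-1.7837,-5.2492) sweep=13.8354

bisector direction at 328.5478° = (0.853076,-0.521787)
center distance |VC| = r/sin(θ/2) = 17.618117/sin(83.0823°) = 17.747314
C = V + |VC|·bis = (12.0292,-16.1854)
T_A = V + ((C−V)·d_A)·d_A = V + 2.1375·d_A = (-3.9982,-8.8696)
T_B = V + ((C−V)·d_B)·d_B = V + 2.1375·d_B = (-1.7837,-5.2492)
sweep = 180° − θ = 13.8354°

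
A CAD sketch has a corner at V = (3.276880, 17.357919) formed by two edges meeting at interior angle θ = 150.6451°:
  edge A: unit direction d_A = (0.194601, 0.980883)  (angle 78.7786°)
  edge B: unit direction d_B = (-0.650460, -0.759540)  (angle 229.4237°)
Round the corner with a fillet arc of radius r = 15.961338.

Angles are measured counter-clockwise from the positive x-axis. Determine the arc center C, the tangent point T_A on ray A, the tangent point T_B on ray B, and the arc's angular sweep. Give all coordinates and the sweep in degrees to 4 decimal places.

bisector direction at 154.1011° = (-0.899567,0.436784)
center distance |VC| = r/sin(θ/2) = 15.961338/sin(75.3226°) = 16.499766
C = V + |VC|·bis = (-11.5658,24.5647)
T_A = V + ((C−V)·d_A)·d_A = V + 4.1807·d_A = (4.0904,21.4587)
T_B = V + ((C−V)·d_B)·d_B = V + 4.1807·d_B = (0.5575,14.1825)
sweep = 180° − θ = 29.3549°

center=(-11.5658,24.5647) T_A=(4.0904,21.4587) T_B=(0.5575,14.1825) sweep=29.3549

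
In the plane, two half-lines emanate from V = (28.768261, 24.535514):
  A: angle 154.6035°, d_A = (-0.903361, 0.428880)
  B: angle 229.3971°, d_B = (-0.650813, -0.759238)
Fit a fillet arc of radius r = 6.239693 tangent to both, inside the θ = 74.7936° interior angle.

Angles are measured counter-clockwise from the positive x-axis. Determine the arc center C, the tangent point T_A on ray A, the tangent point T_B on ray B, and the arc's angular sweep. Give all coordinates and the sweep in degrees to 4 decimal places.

center=(18.7188,22.3994) T_A=(21.3949,28.0361) T_B=(23.4562,18.3385) sweep=105.2064

bisector direction at 192.0003° = (-0.978147,-0.207917)
center distance |VC| = r/sin(θ/2) = 6.239693/sin(37.3968°) = 10.273950
C = V + |VC|·bis = (18.7188,22.3994)
T_A = V + ((C−V)·d_A)·d_A = V + 8.1621·d_A = (21.3949,28.0361)
T_B = V + ((C−V)·d_B)·d_B = V + 8.1621·d_B = (23.4562,18.3385)
sweep = 180° − θ = 105.2064°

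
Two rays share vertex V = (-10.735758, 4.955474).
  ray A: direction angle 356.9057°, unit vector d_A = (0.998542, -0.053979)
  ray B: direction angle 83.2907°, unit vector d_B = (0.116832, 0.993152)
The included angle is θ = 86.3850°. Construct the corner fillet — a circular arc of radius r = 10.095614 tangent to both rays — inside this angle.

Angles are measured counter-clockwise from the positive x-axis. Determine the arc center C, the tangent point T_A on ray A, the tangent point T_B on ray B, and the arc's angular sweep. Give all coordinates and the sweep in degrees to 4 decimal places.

center=(0.5471,14.4559) T_A=(0.0021,4.3750) T_B=(-9.4794,15.6354) sweep=93.6150

bisector direction at 40.0982° = (0.764942,0.644100)
center distance |VC| = r/sin(θ/2) = 10.095614/sin(43.1925°) = 14.749929
C = V + |VC|·bis = (0.5471,14.4559)
T_A = V + ((C−V)·d_A)·d_A = V + 10.7536·d_A = (0.0021,4.3750)
T_B = V + ((C−V)·d_B)·d_B = V + 10.7536·d_B = (-9.4794,15.6354)
sweep = 180° − θ = 93.6150°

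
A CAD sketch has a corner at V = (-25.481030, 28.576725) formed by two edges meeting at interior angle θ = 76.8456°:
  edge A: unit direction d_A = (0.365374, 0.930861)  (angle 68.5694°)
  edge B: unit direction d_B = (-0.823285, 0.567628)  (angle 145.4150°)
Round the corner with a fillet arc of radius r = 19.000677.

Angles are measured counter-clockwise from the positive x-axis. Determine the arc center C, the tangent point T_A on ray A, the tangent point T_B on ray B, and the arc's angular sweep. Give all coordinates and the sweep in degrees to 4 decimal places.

bisector direction at 106.9922° = (-0.292242,0.956345)
center distance |VC| = r/sin(θ/2) = 19.000677/sin(38.4228°) = 30.574276
C = V + |VC|·bis = (-34.4161,57.8163)
T_A = V + ((C−V)·d_A)·d_A = V + 23.9533·d_A = (-16.7291,50.8739)
T_B = V + ((C−V)·d_B)·d_B = V + 23.9533·d_B = (-45.2014,42.1733)
sweep = 180° − θ = 103.1544°

center=(-34.4161,57.8163) T_A=(-16.7291,50.8739) T_B=(-45.2014,42.1733) sweep=103.1544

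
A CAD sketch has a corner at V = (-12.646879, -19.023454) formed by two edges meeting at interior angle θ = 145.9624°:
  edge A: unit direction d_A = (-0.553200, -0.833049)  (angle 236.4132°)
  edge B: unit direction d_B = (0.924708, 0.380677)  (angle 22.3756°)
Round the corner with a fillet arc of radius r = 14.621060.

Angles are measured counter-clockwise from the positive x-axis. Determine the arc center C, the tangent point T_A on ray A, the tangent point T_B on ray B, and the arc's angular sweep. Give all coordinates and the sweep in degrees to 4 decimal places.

center=(-2.9426,-30.8400) T_A=(-15.1226,-22.7516) T_B=(-8.5085,-17.3198) sweep=34.0376

bisector direction at 309.3944° = (0.634655,-0.772796)
center distance |VC| = r/sin(θ/2) = 14.621060/sin(72.9812°) = 15.290657
C = V + |VC|·bis = (-2.9426,-30.8400)
T_A = V + ((C−V)·d_A)·d_A = V + 4.4754·d_A = (-15.1226,-22.7516)
T_B = V + ((C−V)·d_B)·d_B = V + 4.4754·d_B = (-8.5085,-17.3198)
sweep = 180° − θ = 34.0376°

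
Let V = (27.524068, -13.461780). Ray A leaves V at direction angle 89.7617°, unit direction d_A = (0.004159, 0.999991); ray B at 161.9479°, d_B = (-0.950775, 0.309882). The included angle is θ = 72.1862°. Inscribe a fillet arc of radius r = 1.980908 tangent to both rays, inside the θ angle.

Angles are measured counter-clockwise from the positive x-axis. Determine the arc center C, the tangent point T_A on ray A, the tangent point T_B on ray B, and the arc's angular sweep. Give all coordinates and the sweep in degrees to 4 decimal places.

bisector direction at 125.8548° = (-0.585733,0.810504)
center distance |VC| = r/sin(θ/2) = 1.980908/sin(36.0931°) = 3.362606
C = V + |VC|·bis = (25.5545,-10.7364)
T_A = V + ((C−V)·d_A)·d_A = V + 2.7172·d_A = (27.5354,-10.7446)
T_B = V + ((C−V)·d_B)·d_B = V + 2.7172·d_B = (24.9406,-12.6198)
sweep = 180° − θ = 107.8138°

center=(25.5545,-10.7364) T_A=(27.5354,-10.7446) T_B=(24.9406,-12.6198) sweep=107.8138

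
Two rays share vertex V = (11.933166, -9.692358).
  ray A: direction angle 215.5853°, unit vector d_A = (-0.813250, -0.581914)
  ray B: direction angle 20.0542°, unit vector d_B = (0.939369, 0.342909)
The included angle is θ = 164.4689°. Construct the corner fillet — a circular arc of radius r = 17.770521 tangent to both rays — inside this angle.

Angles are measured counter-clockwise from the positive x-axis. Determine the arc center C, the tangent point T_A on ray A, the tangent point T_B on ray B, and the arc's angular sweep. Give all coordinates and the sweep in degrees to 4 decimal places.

center=(20.3033,-25.5544) T_A=(9.9624,-11.1026) T_B=(14.2096,-8.8614) sweep=15.5311

bisector direction at 297.8197° = (0.466692,-0.884420)
center distance |VC| = r/sin(θ/2) = 17.770521/sin(82.2344°) = 17.934998
C = V + |VC|·bis = (20.3033,-25.5544)
T_A = V + ((C−V)·d_A)·d_A = V + 2.4234·d_A = (9.9624,-11.1026)
T_B = V + ((C−V)·d_B)·d_B = V + 2.4234·d_B = (14.2096,-8.8614)
sweep = 180° − θ = 15.5311°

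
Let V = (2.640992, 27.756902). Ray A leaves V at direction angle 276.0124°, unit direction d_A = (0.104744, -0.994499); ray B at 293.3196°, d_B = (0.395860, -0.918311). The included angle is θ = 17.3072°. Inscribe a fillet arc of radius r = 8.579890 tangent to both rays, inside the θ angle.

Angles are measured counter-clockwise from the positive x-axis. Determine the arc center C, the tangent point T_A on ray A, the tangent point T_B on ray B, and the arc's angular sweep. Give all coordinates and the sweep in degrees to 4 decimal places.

bisector direction at 284.6660° = (0.253184,-0.967418)
center distance |VC| = r/sin(θ/2) = 8.579890/sin(8.6536°) = 57.024295
C = V + |VC|·bis = (17.0786,-27.4094)
T_A = V + ((C−V)·d_A)·d_A = V + 56.3751·d_A = (8.5459,-28.3081)
T_B = V + ((C−V)·d_B)·d_B = V + 56.3751·d_B = (24.9576,-24.0130)
sweep = 180° − θ = 162.6928°

center=(17.0786,-27.4094) T_A=(8.5459,-28.3081) T_B=(24.9576,-24.0130) sweep=162.6928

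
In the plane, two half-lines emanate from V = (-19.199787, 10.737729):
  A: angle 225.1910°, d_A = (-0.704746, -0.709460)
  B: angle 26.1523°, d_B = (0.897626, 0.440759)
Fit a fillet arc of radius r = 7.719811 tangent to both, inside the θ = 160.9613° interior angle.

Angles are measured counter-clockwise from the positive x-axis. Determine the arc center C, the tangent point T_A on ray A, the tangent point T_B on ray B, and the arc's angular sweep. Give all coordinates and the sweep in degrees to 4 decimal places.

center=(-14.6352,4.3788) T_A=(-20.1121,9.8193) T_B=(-18.0378,11.3083) sweep=19.0387

bisector direction at 305.6716° = (0.583139,-0.812372)
center distance |VC| = r/sin(θ/2) = 7.719811/sin(80.4806°) = 7.827599
C = V + |VC|·bis = (-14.6352,4.3788)
T_A = V + ((C−V)·d_A)·d_A = V + 1.2945·d_A = (-20.1121,9.8193)
T_B = V + ((C−V)·d_B)·d_B = V + 1.2945·d_B = (-18.0378,11.3083)
sweep = 180° − θ = 19.0387°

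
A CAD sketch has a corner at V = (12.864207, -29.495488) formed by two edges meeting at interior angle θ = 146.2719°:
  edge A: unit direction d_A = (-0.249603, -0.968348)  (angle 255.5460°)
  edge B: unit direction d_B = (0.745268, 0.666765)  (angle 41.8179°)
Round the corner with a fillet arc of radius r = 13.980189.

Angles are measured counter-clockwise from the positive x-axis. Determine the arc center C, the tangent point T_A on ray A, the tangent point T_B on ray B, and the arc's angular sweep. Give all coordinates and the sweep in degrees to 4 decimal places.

bisector direction at 328.6819° = (0.854295,-0.519788)
center distance |VC| = r/sin(θ/2) = 13.980189/sin(73.1359°) = 14.608412
C = V + |VC|·bis = (25.3441,-37.0888)
T_A = V + ((C−V)·d_A)·d_A = V + 4.2379·d_A = (11.8064,-33.5993)
T_B = V + ((C−V)·d_B)·d_B = V + 4.2379·d_B = (16.0226,-26.6698)
sweep = 180° − θ = 33.7281°

center=(25.3441,-37.0888) T_A=(11.8064,-33.5993) T_B=(16.0226,-26.6698) sweep=33.7281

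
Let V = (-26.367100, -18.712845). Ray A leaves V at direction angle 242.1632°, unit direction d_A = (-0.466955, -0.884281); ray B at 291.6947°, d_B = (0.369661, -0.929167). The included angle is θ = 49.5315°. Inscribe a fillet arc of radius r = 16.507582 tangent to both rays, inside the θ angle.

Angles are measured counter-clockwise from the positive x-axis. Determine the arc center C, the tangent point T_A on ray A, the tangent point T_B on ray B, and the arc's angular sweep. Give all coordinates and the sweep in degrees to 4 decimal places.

bisector direction at 266.9289° = (-0.053574,-0.998564)
center distance |VC| = r/sin(θ/2) = 16.507582/sin(24.7658°) = 39.406095
C = V + |VC|·bis = (-28.4783,-58.0623)
T_A = V + ((C−V)·d_A)·d_A = V + 35.7818·d_A = (-43.0756,-50.3541)
T_B = V + ((C−V)·d_B)·d_B = V + 35.7818·d_B = (-13.1400,-51.9601)
sweep = 180° − θ = 130.4685°

center=(-28.4783,-58.0623) T_A=(-43.0756,-50.3541) T_B=(-13.1400,-51.9601) sweep=130.4685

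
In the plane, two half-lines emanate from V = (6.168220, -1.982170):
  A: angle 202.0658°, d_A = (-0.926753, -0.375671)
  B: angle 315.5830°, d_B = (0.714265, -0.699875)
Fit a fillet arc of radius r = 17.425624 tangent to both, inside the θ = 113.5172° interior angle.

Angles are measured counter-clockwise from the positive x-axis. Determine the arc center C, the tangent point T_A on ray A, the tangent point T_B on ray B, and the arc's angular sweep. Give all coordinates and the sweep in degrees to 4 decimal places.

center=(2.1301,-22.4220) T_A=(-4.4162,-6.2727) T_B=(14.3258,-9.9754) sweep=66.4828

bisector direction at 258.8244° = (-0.193817,-0.981038)
center distance |VC| = r/sin(θ/2) = 17.425624/sin(56.7586°) = 20.834865
C = V + |VC|·bis = (2.1301,-22.4220)
T_A = V + ((C−V)·d_A)·d_A = V + 11.4210·d_A = (-4.4162,-6.2727)
T_B = V + ((C−V)·d_B)·d_B = V + 11.4210·d_B = (14.3258,-9.9754)
sweep = 180° − θ = 66.4828°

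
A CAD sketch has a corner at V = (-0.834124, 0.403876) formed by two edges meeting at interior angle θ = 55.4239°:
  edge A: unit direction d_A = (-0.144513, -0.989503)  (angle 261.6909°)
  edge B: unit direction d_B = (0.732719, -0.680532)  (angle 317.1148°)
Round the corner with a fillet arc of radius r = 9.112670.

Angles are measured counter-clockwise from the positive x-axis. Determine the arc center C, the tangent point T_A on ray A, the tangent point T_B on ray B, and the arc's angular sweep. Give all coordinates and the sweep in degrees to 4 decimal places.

bisector direction at 289.4029° = (0.332208,-0.943206)
center distance |VC| = r/sin(θ/2) = 9.112670/sin(27.7120°) = 19.596015
C = V + |VC|·bis = (5.6758,-18.0792)
T_A = V + ((C−V)·d_A)·d_A = V + 17.3483·d_A = (-3.3412,-16.7623)
T_B = V + ((C−V)·d_B)·d_B = V + 17.3483·d_B = (11.8773,-11.4022)
sweep = 180° − θ = 124.5761°

center=(5.6758,-18.0792) T_A=(-3.3412,-16.7623) T_B=(11.8773,-11.4022) sweep=124.5761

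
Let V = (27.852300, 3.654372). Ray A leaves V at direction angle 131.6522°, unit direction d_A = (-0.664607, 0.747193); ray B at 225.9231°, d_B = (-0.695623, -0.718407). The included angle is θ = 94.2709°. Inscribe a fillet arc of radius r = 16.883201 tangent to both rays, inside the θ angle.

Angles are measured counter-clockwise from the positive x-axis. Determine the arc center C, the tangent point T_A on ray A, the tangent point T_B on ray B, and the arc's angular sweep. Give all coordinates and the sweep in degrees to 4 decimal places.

bisector direction at 178.7876° = (-0.999776,0.021158)
center distance |VC| = r/sin(θ/2) = 16.883201/sin(47.1354°) = 23.034150
C = V + |VC|·bis = (4.8233,4.1417)
T_A = V + ((C−V)·d_A)·d_A = V + 15.6694·d_A = (17.4383,15.3624)
T_B = V + ((C−V)·d_B)·d_B = V + 15.6694·d_B = (16.9523,-7.6026)
sweep = 180° − θ = 85.7291°

center=(4.8233,4.1417) T_A=(17.4383,15.3624) T_B=(16.9523,-7.6026) sweep=85.7291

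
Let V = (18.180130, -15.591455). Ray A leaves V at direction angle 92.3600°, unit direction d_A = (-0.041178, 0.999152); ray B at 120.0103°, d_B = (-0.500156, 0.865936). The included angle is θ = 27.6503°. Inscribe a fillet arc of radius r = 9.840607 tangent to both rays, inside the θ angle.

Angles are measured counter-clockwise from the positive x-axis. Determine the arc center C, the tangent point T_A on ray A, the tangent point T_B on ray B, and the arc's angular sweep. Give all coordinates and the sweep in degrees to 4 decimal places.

center=(6.7012,23.9574) T_A=(16.5335,24.3626) T_B=(-1.8201,19.0356) sweep=152.3497

bisector direction at 106.1852° = (-0.278742,0.960366)
center distance |VC| = r/sin(θ/2) = 9.840607/sin(13.8252°) = 41.181029
C = V + |VC|·bis = (6.7012,23.9574)
T_A = V + ((C−V)·d_A)·d_A = V + 39.9880·d_A = (16.5335,24.3626)
T_B = V + ((C−V)·d_B)·d_B = V + 39.9880·d_B = (-1.8201,19.0356)
sweep = 180° − θ = 152.3497°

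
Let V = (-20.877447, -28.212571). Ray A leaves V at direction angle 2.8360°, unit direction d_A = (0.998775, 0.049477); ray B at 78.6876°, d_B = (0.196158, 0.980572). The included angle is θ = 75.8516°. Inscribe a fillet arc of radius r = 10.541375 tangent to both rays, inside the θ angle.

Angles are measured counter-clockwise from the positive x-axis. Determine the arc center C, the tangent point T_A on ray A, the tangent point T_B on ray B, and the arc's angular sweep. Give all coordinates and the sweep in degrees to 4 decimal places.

bisector direction at 40.7618° = (0.757431,0.652916)
center distance |VC| = r/sin(θ/2) = 10.541375/sin(37.9258°) = 17.150474
C = V + |VC|·bis = (-7.8872,-17.0148)
T_A = V + ((C−V)·d_A)·d_A = V + 13.5284·d_A = (-7.3656,-27.5432)
T_B = V + ((C−V)·d_B)·d_B = V + 13.5284·d_B = (-18.2237,-14.9470)
sweep = 180° − θ = 104.1484°

center=(-7.8872,-17.0148) T_A=(-7.3656,-27.5432) T_B=(-18.2237,-14.9470) sweep=104.1484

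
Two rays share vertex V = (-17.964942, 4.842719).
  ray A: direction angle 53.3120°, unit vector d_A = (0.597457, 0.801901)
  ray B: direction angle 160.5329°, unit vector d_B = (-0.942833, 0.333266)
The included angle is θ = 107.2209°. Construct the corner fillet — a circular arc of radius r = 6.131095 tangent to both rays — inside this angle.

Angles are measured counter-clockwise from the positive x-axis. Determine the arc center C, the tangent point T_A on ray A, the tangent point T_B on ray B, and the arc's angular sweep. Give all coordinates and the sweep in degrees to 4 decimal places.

bisector direction at 106.9225° = (-0.291077,0.956700)
center distance |VC| = r/sin(θ/2) = 6.131095/sin(53.6105°) = 7.616248
C = V + |VC|·bis = (-20.1819,12.1292)
T_A = V + ((C−V)·d_A)·d_A = V + 4.5185·d_A = (-15.2653,8.4661)
T_B = V + ((C−V)·d_B)·d_B = V + 4.5185·d_B = (-22.2251,6.3486)
sweep = 180° − θ = 72.7791°

center=(-20.1819,12.1292) T_A=(-15.2653,8.4661) T_B=(-22.2251,6.3486) sweep=72.7791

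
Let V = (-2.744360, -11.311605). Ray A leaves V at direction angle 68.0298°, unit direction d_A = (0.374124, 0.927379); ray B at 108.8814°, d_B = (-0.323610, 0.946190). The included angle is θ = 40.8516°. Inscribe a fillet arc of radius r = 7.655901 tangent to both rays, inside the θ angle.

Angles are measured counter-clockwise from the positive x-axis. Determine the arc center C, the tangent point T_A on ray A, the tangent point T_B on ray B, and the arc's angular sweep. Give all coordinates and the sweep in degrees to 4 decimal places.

bisector direction at 88.4556° = (0.026952,0.999637)
center distance |VC| = r/sin(θ/2) = 7.655901/sin(20.4258°) = 21.937052
C = V + |VC|·bis = (-2.1531,10.6175)
T_A = V + ((C−V)·d_A)·d_A = V + 20.5578·d_A = (4.9468,7.7532)
T_B = V + ((C−V)·d_B)·d_B = V + 20.5578·d_B = (-9.3971,8.1400)
sweep = 180° − θ = 139.1484°

center=(-2.1531,10.6175) T_A=(4.9468,7.7532) T_B=(-9.3971,8.1400) sweep=139.1484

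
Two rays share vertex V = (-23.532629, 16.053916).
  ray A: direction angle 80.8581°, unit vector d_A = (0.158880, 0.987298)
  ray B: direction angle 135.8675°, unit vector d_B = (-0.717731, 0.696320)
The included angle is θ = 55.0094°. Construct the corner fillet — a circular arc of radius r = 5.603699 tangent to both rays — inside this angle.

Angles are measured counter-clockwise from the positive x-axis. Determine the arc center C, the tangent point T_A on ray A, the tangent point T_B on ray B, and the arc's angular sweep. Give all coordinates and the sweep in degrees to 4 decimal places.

center=(-27.3552,27.5700) T_A=(-21.8227,26.6797) T_B=(-31.2572,23.5480) sweep=124.9906

bisector direction at 108.3628° = (-0.315033,0.949081)
center distance |VC| = r/sin(θ/2) = 5.603699/sin(27.5047°) = 12.133910
C = V + |VC|·bis = (-27.3552,27.5700)
T_A = V + ((C−V)·d_A)·d_A = V + 10.7625·d_A = (-21.8227,26.6797)
T_B = V + ((C−V)·d_B)·d_B = V + 10.7625·d_B = (-31.2572,23.5480)
sweep = 180° − θ = 124.9906°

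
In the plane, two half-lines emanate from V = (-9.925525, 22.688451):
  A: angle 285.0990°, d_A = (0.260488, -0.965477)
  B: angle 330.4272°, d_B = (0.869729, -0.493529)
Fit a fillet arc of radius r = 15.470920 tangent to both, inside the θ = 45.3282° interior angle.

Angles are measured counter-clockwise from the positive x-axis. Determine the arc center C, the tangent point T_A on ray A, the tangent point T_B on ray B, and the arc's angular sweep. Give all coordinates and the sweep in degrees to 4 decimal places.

center=(14.6623,-9.0521) T_A=(-0.2746,-13.0821) T_B=(22.2976,4.4034) sweep=134.6718

bisector direction at 307.7631° = (0.612398,-0.790550)
center distance |VC| = r/sin(θ/2) = 15.470920/sin(22.6641°) = 40.150009
C = V + |VC|·bis = (14.6623,-9.0521)
T_A = V + ((C−V)·d_A)·d_A = V + 37.0496·d_A = (-0.2746,-13.0821)
T_B = V + ((C−V)·d_B)·d_B = V + 37.0496·d_B = (22.2976,4.4034)
sweep = 180° − θ = 134.6718°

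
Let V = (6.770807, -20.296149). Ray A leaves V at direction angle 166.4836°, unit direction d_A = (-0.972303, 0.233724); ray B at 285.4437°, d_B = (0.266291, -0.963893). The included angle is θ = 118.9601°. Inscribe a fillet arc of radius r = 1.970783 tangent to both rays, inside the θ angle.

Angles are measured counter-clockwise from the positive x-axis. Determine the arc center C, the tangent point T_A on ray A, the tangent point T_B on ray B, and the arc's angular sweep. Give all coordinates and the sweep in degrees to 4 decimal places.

center=(5.1806,-21.9408) T_A=(5.6412,-20.0246) T_B=(7.0802,-21.4160) sweep=61.0399

bisector direction at 225.9636° = (-0.695115,-0.718899)
center distance |VC| = r/sin(θ/2) = 1.970783/sin(59.4800°) = 2.287745
C = V + |VC|·bis = (5.1806,-21.9408)
T_A = V + ((C−V)·d_A)·d_A = V + 1.1618·d_A = (5.6412,-20.0246)
T_B = V + ((C−V)·d_B)·d_B = V + 1.1618·d_B = (7.0802,-21.4160)
sweep = 180° − θ = 61.0399°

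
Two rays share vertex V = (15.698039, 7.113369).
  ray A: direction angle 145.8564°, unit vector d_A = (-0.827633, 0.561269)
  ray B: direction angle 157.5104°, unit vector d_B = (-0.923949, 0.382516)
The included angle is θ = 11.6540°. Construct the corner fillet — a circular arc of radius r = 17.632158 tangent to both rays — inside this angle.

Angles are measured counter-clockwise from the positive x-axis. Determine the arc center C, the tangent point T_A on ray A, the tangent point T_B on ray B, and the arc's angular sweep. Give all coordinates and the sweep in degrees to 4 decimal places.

center=(-137.1931,89.4939) T_A=(-127.2967,104.0869) T_B=(-143.9377,73.2027) sweep=168.3460

bisector direction at 151.6834° = (-0.880340,0.474343)
center distance |VC| = r/sin(θ/2) = 17.632158/sin(5.8270°) = 173.672873
C = V + |VC|·bis = (-137.1931,89.4939)
T_A = V + ((C−V)·d_A)·d_A = V + 172.7755·d_A = (-127.2967,104.0869)
T_B = V + ((C−V)·d_B)·d_B = V + 172.7755·d_B = (-143.9377,73.2027)
sweep = 180° − θ = 168.3460°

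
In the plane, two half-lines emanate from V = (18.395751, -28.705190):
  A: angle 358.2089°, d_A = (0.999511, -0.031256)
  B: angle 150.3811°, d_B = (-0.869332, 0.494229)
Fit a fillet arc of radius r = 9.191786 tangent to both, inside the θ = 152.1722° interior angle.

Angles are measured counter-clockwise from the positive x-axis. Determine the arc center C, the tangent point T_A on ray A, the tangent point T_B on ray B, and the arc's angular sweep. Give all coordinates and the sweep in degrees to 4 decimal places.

center=(20.9590,-19.5891) T_A=(20.6717,-28.7764) T_B=(16.4162,-27.5798) sweep=27.8278

bisector direction at 74.2950° = (0.270684,0.962668)
center distance |VC| = r/sin(θ/2) = 9.191786/sin(76.0861°) = 9.469643
C = V + |VC|·bis = (20.9590,-19.5891)
T_A = V + ((C−V)·d_A)·d_A = V + 2.2771·d_A = (20.6717,-28.7764)
T_B = V + ((C−V)·d_B)·d_B = V + 2.2771·d_B = (16.4162,-27.5798)
sweep = 180° − θ = 27.8278°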